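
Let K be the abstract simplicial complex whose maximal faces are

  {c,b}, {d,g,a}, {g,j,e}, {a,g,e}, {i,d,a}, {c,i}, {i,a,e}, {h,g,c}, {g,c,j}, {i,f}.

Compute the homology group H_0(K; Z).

H_0 ≅ Z.

We work with the vertex ordering a < b < c < d < e < f < g < h < i < j. The simplices of K, each written with vertices in increasing order, are:

  0-simplices (10): a, b, c, d, e, f, g, h, i, j
  1-simplices (17): ad, ae, ag, ai, bc, cg, ch, ci, cj, dg, di, eg, ei, ej, fi, gh, gj
  2-simplices (7): adg, adi, aeg, aei, cgh, cgj, egj

so the chain groups are C_0 ≅ Z^10, C_1 ≅ Z^17, C_2 ≅ Z^7.

∂_1: C_1 → C_0 sends each edge [p,q] (with p < q) to q − p. For instance
  ∂cj = j − c.
This gives a 10×17 integer matrix of rank 9; reducing to Smith normal form yields diagonal entries (1,1,1,1,1,1,1,1,1).

∂_2: C_2 → C_1 maps a triangle to the signed sum of its edges. For instance
  ∂adg = dg − ag + ad,
  ∂cgh = gh − ch + cg.
This gives a 17×7 integer matrix of rank 7; reducing to Smith normal form yields diagonal entries (1,1,1,1,1,1,1).

Now H_k = ker ∂_k / im ∂_{k+1}, so:

  H_0: rank C_0 − rank ∂_1 = 10 − 9 = 1, and the invariant factors of ∂_1 are all 1, so H_0 ≅ Z.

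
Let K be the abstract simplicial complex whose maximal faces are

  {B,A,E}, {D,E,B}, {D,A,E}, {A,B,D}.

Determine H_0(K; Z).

We work with the vertex ordering A < B < D < E. The simplices of K, each written with vertices in increasing order, are:

  0-simplices (4): A, B, D, E
  1-simplices (6): AB, AD, AE, BD, BE, DE
  2-simplices (4): ABD, ABE, ADE, BDE

Hence C_0 ≅ Z^4, C_1 ≅ Z^6, C_2 ≅ Z^4.

Boundary ∂_1: C_1 → C_0 sends each edge [p,q] (with p < q) to q − p. For instance
  ∂AD = D − A.
As a 4×6 matrix over Z this has rank 3, with invariant factors (1,1,1).

The boundary map ∂_2: C_2 → C_1 acts by ∂[p,q,r] = [q,r] − [p,r] + [p,q]. For instance
  ∂ABE = BE − AE + AB,
  ∂ADE = DE − AE + AD.
The 6×4 boundary matrix has rank 3 and Smith normal form diag(1,1,1).

From H_k ≅ ker(∂_k) / im(∂_{k+1}) we obtain:

  H_0: rank C_0 − rank ∂_1 = 4 − 3 = 1, and the invariant factors of ∂_1 are all 1, so H_0 = Z.

H_0 ≅ Z.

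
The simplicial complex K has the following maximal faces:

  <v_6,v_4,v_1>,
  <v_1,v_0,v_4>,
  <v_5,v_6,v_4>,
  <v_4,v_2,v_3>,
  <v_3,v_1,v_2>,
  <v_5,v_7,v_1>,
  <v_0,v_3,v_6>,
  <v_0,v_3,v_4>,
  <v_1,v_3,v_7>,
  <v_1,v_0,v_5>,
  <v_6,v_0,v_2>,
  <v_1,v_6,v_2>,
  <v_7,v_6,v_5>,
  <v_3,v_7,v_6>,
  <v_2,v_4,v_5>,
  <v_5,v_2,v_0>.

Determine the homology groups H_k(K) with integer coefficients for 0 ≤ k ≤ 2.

K has 8 vertices, 24 edges, 16 triangles.
rank ∂_0 = 0, rank ∂_1 = 7 ⇒ b_0 = 8 − 0 − 7 = 1; all invariant factors of ∂_1 are 1 so no torsion. So H_0 ≅ Z.
rank ∂_1 = 7, rank ∂_2 = 15 ⇒ b_1 = 24 − 7 − 15 = 2; all invariant factors of ∂_2 are 1 so no torsion. So H_1 ≅ Z^2.
rank ∂_2 = 15, rank ∂_3 = 0 ⇒ b_2 = 16 − 15 − 0 = 1. So H_2 ≅ Z.

H_0 ≅ Z,  H_1 ≅ Z^2,  H_2 ≅ Z.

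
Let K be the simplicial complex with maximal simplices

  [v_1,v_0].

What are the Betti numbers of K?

b_0 = 1, b_1 = 0.

Order the vertices as v_0 < v_1. Listing each simplex with vertices in this order, K has dimension 1 with simplices:

  0-simplices (2): [v_0], [v_1]
  1-simplices (1): [v_0,v_1]

giving chain groups C_0 ≅ Z^2, C_1 ≅ Z^1.

The boundary map ∂_1: C_1 → C_0 sends each edge [p,q] (with p < q) to q − p. For instance
  ∂[v_0,v_1] = [v_1] − [v_0].
The 2×1 boundary matrix has rank 1 and Smith normal form diag(1).

Now H_k = ker ∂_k / im ∂_{k+1}, so:

  H_0: rank C_0 − rank ∂_1 = 2 − 1 = 1, and the invariant factors of ∂_1 are all 1, so H_0 ≅ Z.
  H_1: rank ker ∂_1 − rank ∂_2 = (1 − 1) − 0 = 0, and there is no ∂_2, so H_1 ≅ 0.

As a check, the Euler characteristic is 2 − 1 = 1, which agrees with 1 − 0 = 1.

Hence the Betti numbers are b_0 = 1, b_1 = 0.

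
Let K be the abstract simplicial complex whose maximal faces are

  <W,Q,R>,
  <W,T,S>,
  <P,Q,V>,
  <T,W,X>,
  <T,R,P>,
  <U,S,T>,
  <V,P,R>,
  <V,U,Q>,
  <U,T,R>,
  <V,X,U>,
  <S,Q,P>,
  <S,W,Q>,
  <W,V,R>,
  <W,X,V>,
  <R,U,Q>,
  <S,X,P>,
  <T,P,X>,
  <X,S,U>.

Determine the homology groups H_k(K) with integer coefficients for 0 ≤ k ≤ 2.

Order the vertices as P < Q < R < S < T < U < V < W < X. Listing each simplex with vertices in this order, K has dimension 2 with simplices:

  0-simplices (9): P, Q, R, S, T, U, V, W, X
  1-simplices (27): PQ, PR, PS, PT, PV, PX, QR, QS, QU, QV, QW, RT, RU, RV, RW, ST, SU, SW, SX, TU, TW, TX, UV, UX, VW, VX, WX
  2-simplices (18): PQS, PQV, PRT, PRV, PSX, PTX, QRU, QRW, QSW, QUV, RTU, RVW, STU, STW, SUX, TWX, UVX, VWX

Hence C_0 ≅ Z^9, C_1 ≅ Z^27, C_2 ≅ Z^18.

The boundary map ∂_1: C_1 → C_0 sends each edge [p,q] (with p < q) to q − p.
This gives a 9×27 integer matrix of rank 8; reducing to Smith normal form yields diagonal entries (1,1,1,1,1,1,1,1).

Boundary ∂_2: C_2 → C_1 sends each 2-simplex [p,q,r] to [q,r] − [p,r] + [p,q]. For instance
  ∂STU = TU − SU + ST,
  ∂PRT = RT − PT + PR.
The resulting 27×18 matrix has rank 18, and its Smith normal form has invariant factors (1,1,1,1,1,1,1,1,1,1,1,1,1,1,1,1,1,2).

From H_k ≅ ker(∂_k) / im(∂_{k+1}) we obtain:

  H_0: rank C_0 − rank ∂_1 = 9 − 8 = 1, and the invariant factors of ∂_1 are all 1, so H_0 = Z.
  H_1: rank ker ∂_1 − rank ∂_2 = (27 − 8) − 18 = 1, and ∂_2 has invariant factor 2 > 1, so H_1 = Z × Z/2.
  H_2: rank ker ∂_2 − rank ∂_3 = (18 − 18) − 0 = 0, and there is no ∂_3, so H_2 = 0.

H_0 ≅ Z,  H_1 ≅ Z × Z/2,  H_2 = 0.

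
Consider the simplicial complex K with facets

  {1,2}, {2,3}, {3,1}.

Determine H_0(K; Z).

H_0 = Z.

Order the vertices as 1 < 2 < 3. Listing each simplex with vertices in this order, K has dimension 1 with simplices:

  0-simplices (3): [1], [2], [3]
  1-simplices (3): [1,2], [1,3], [2,3]

Hence C_0 ≅ Z^3, C_1 ≅ Z^3.

Boundary ∂_1: C_1 → C_0 sends each edge [p,q] (with p < q) to q − p.
This gives a 3×3 integer matrix of rank 2; reducing to Smith normal form yields diagonal entries (1,1).

Now H_k = ker ∂_k / im ∂_{k+1}, so:

  H_0: rank C_0 − rank ∂_1 = 3 − 2 = 1, and the invariant factors of ∂_1 are all 1, so H_0 = Z.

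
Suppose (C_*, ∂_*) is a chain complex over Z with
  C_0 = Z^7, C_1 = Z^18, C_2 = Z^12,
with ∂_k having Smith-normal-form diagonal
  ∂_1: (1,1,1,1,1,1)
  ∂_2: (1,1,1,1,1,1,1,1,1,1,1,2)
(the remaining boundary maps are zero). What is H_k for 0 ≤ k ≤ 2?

H_0: b_0 = 7 − 0 − 6 = 1; torsion from ∂_1 factors > 1: none. So H_0 ≅ Z.
H_1: b_1 = 18 − 6 − 12 = 0; torsion from ∂_2 factors > 1: [2]. So H_1 ≅ Z/2.
H_2: b_2 = 12 − 12 − 0 = 0; torsion from ∂_3 factors > 1: none. So H_2 ≅ 0.

H_0 ≅ Z,  H_1 ≅ Z/2,  H_2 = 0.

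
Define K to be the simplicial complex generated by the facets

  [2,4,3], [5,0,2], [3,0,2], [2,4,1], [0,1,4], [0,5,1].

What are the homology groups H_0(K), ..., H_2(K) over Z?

Take the total order 0 < 1 < 2 < 3 < 4 < 5 on the vertex set. Then K (dimension 2) consists of the simplices:

  0-simplices (6): [0], [1], [2], [3], [4], [5]
  1-simplices (12): [0,1], [0,2], [0,3], [0,4], [0,5], [1,2], [1,4], [1,5], [2,3], [2,4], [2,5], [3,4]
  2-simplices (6): [0,1,4], [0,1,5], [0,2,3], [0,2,5], [1,2,4], [2,3,4]

giving chain groups C_0 ≅ Z^6, C_1 ≅ Z^12, C_2 ≅ Z^6.

Boundary ∂_1: C_1 → C_0 maps an edge to its endpoints' difference, ∂[p,q] = q − p. For instance
  ∂[0,5] = [5] − [0].
This gives a 6×12 integer matrix of rank 5; reducing to Smith normal form yields diagonal entries (1,1,1,1,1).

Boundary ∂_2: C_2 → C_1 sends each 2-simplex [p,q,r] to [q,r] − [p,r] + [p,q]. For instance
  ∂[0,2,5] = [2,5] − [0,5] + [0,2],
  ∂[0,1,4] = [1,4] − [0,4] + [0,1].
The 12×6 boundary matrix has rank 6 and Smith normal form diag(1,1,1,1,1,1).

Reading off H_k = ker ∂_k / im ∂_{k+1}:

  H_0: rank C_0 − rank ∂_1 = 6 − 5 = 1, and the invariant factors of ∂_1 are all 1, so H_0 = Z.
  H_1: rank ker ∂_1 − rank ∂_2 = (12 − 5) − 6 = 1, and the invariant factors of ∂_2 are all 1, so H_1 = Z.
  H_2: rank ker ∂_2 − rank ∂_3 = (6 − 6) − 0 = 0, and there is no ∂_3, so H_2 = 0.

As a check, the Euler characteristic is 6 − 12 + 6 = 0, which agrees with 1 − 1 + 0 = 0.

H_0 = Z,  H_1 = Z,  H_2 = 0.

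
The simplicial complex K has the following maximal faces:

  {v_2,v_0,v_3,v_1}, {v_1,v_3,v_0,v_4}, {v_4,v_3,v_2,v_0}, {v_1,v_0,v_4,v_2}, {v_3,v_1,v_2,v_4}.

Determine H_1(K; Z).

Take the total order v_0 < v_1 < v_2 < v_3 < v_4 on the vertex set. Then K (dimension 3) consists of the simplices:

  0-simplices (5): [v_0], [v_1], [v_2], [v_3], [v_4]
  1-simplices (10): [v_0,v_1], [v_0,v_2], [v_0,v_3], [v_0,v_4], [v_1,v_2], [v_1,v_3], [v_1,v_4], [v_2,v_3], [v_2,v_4], [v_3,v_4]
  2-simplices (10): [v_0,v_1,v_2], [v_0,v_1,v_3], [v_0,v_1,v_4], [v_0,v_2,v_3], [v_0,v_2,v_4], [v_0,v_3,v_4], [v_1,v_2,v_3], [v_1,v_2,v_4], [v_1,v_3,v_4], [v_2,v_3,v_4]
  3-simplices (5): [v_0,v_1,v_2,v_3], [v_0,v_1,v_2,v_4], [v_0,v_1,v_3,v_4], [v_0,v_2,v_3,v_4], [v_1,v_2,v_3,v_4]

giving chain groups C_0 ≅ Z^5, C_1 ≅ Z^10, C_2 ≅ Z^10, C_3 ≅ Z^5.

∂_1: C_1 → C_0 maps an edge to its endpoints' difference, ∂[p,q] = q − p.
As a 5×10 matrix over Z this has rank 4, with invariant factors (1,1,1,1).

The boundary map ∂_2: C_2 → C_1 acts by ∂[p,q,r] = [q,r] − [p,r] + [p,q]. For instance
  ∂[v_0,v_1,v_4] = [v_1,v_4] − [v_0,v_4] + [v_0,v_1],
  ∂[v_0,v_1,v_3] = [v_1,v_3] − [v_0,v_3] + [v_0,v_1].
As a 10×10 matrix over Z this has rank 6, with invariant factors (1,1,1,1,1,1).

The boundary map ∂_3: C_3 → C_2 sends each 3-simplex σ to the alternating sum Σ_i (−1)^i (σ with its i-th vertex removed). For instance
  ∂[v_0,v_1,v_3,v_4] = [v_1,v_3,v_4] − [v_0,v_3,v_4] + [v_0,v_1,v_4] − [v_0,v_1,v_3],
  ∂[v_1,v_2,v_3,v_4] = [v_2,v_3,v_4] − [v_1,v_3,v_4] + [v_1,v_2,v_4] − [v_1,v_2,v_3].
The 10×5 boundary matrix has rank 4 and Smith normal form diag(1,1,1,1).

From H_k ≅ ker(∂_k) / im(∂_{k+1}) we obtain:

  H_1: rank ker ∂_1 − rank ∂_2 = (10 − 4) − 6 = 0, and the invariant factors of ∂_2 are all 1, so H_1 = 0.

H_1 = 0.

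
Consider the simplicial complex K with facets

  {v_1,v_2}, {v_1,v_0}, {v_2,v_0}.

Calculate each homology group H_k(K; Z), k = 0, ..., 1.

Take the total order v_0 < v_1 < v_2 on the vertex set. Then K (dimension 1) consists of the simplices:

  0-simplices (3): [v_0], [v_1], [v_2]
  1-simplices (3): [v_0,v_1], [v_0,v_2], [v_1,v_2]

giving chain groups C_0 ≅ Z^3, C_1 ≅ Z^3.

Boundary ∂_1: C_1 → C_0 maps an edge to its endpoints' difference, ∂[p,q] = q − p. For instance
  ∂[v_1,v_2] = [v_2] − [v_1].
The 3×3 boundary matrix has rank 2 and Smith normal form diag(1,1).

Now H_k = ker ∂_k / im ∂_{k+1}, so:

  H_0: rank C_0 − rank ∂_1 = 3 − 2 = 1, and the invariant factors of ∂_1 are all 1, so H_0 ≅ Z.
  H_1: rank ker ∂_1 − rank ∂_2 = (3 − 2) − 0 = 1, and there is no ∂_2, so H_1 ≅ Z.

H_0 = Z,  H_1 = Z.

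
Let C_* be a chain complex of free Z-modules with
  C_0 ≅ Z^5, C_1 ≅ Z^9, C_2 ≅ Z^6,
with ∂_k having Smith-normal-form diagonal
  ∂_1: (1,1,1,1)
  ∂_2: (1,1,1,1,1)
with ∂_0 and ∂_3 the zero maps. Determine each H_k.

H_0: b_0 = 5 − 0 − 4 = 1; torsion from ∂_1 factors > 1: none. So H_0 ≅ Z.
H_1: b_1 = 9 − 4 − 5 = 0; torsion from ∂_2 factors > 1: none. So H_1 ≅ 0.
H_2: b_2 = 6 − 5 − 0 = 1; torsion from ∂_3 factors > 1: none. So H_2 ≅ Z.

H_0 ≅ Z,  H_1 = 0,  H_2 ≅ Z.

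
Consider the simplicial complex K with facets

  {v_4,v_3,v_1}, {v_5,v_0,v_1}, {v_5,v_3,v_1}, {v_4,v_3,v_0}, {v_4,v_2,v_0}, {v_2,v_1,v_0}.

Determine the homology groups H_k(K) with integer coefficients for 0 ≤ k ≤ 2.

Order the vertices as v_0 < v_1 < v_2 < v_3 < v_4 < v_5. Listing each simplex with vertices in this order, K has dimension 2 with simplices:

  0-simplices (6): [v_0], [v_1], [v_2], [v_3], [v_4], [v_5]
  1-simplices (12): [v_0,v_1], [v_0,v_2], [v_0,v_3], [v_0,v_4], [v_0,v_5], [v_1,v_2], [v_1,v_3], [v_1,v_4], [v_1,v_5], [v_2,v_4], [v_3,v_4], [v_3,v_5]
  2-simplices (6): [v_0,v_1,v_2], [v_0,v_1,v_5], [v_0,v_2,v_4], [v_0,v_3,v_4], [v_1,v_3,v_4], [v_1,v_3,v_5]

so the chain groups are C_0 ≅ Z^6, C_1 ≅ Z^12, C_2 ≅ Z^6.

Boundary ∂_1: C_1 → C_0 sends each edge [p,q] (with p < q) to q − p.
This gives a 6×12 integer matrix of rank 5; reducing to Smith normal form yields diagonal entries (1,1,1,1,1).

∂_2: C_2 → C_1 acts by ∂[p,q,r] = [q,r] − [p,r] + [p,q]. For instance
  ∂[v_0,v_2,v_4] = [v_2,v_4] − [v_0,v_4] + [v_0,v_2],
  ∂[v_0,v_1,v_5] = [v_1,v_5] − [v_0,v_5] + [v_0,v_1].
The resulting 12×6 matrix has rank 6, and its Smith normal form has invariant factors (1,1,1,1,1,1).

Computing H_k = (kernel of ∂_k) / (image of ∂_{k+1}):

  H_0: rank C_0 − rank ∂_1 = 6 − 5 = 1, and the invariant factors of ∂_1 are all 1, so H_0 = Z.
  H_1: rank ker ∂_1 − rank ∂_2 = (12 − 5) − 6 = 1, and the invariant factors of ∂_2 are all 1, so H_1 = Z.
  H_2: rank ker ∂_2 − rank ∂_3 = (6 − 6) − 0 = 0, and there is no ∂_3, so H_2 = 0.

As a check, the Euler characteristic is 6 − 12 + 6 = 0, which agrees with 1 − 1 + 0 = 0.

H_0 = Z,  H_1 = Z,  H_2 = 0.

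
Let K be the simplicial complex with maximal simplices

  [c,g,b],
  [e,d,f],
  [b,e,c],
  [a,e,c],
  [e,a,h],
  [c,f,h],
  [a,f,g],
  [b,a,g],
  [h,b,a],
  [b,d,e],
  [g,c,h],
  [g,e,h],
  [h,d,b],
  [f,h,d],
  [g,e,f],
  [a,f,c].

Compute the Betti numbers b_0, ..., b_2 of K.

b_0 = 1, b_1 = 2, b_2 = 1.

Fix the vertex order a < b < c < d < e < f < g < h and write every simplex with vertices in increasing order. Then dim K = 2 and the simplices of K are:

  0-simplices (8): a, b, c, d, e, f, g, h
  1-simplices (24): ab, ac, ae, af, ag, ah, bc, bd, be, bg, bh, ce, cf, cg, ch, de, df, dh, ef, eg, eh, fg, fh, gh
  2-simplices (16): abg, abh, ace, acf, aeh, afg, bce, bcg, bde, bdh, cfh, cgh, def, dfh, efg, egh

Hence C_0 ≅ Z^8, C_1 ≅ Z^24, C_2 ≅ Z^16.

Boundary ∂_1: C_1 → C_0 sends each edge [p,q] (with p < q) to q − p. For instance
  ∂ef = f − e.
This gives a 8×24 integer matrix of rank 7; reducing to Smith normal form yields diagonal entries (1,1,1,1,1,1,1).

Boundary ∂_2: C_2 → C_1 sends each 2-simplex [p,q,r] to [q,r] − [p,r] + [p,q]. For instance
  ∂bce = ce − be + bc,
  ∂cgh = gh − ch + cg.
The resulting 24×16 matrix has rank 15, and its Smith normal form has invariant factors (1,1,1,1,1,1,1,1,1,1,1,1,1,1,1).

From H_k ≅ ker(∂_k) / im(∂_{k+1}) we obtain:

  H_0: rank C_0 − rank ∂_1 = 8 − 7 = 1, and the invariant factors of ∂_1 are all 1, so H_0 ≅ Z.
  H_1: rank ker ∂_1 − rank ∂_2 = (24 − 7) − 15 = 2, and the invariant factors of ∂_2 are all 1, so H_1 ≅ Z^2.
  H_2: rank ker ∂_2 − rank ∂_3 = (16 − 15) − 0 = 1, and there is no ∂_3, so H_2 ≅ Z.

Hence the Betti numbers are b_0 = 1, b_1 = 2, b_2 = 1.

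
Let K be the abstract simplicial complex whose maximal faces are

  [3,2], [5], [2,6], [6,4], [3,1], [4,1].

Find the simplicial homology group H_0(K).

H_0 = Z^2.

Order the vertices as 1 < 2 < 3 < 4 < 5 < 6. Listing each simplex with vertices in this order, K has dimension 1 with simplices:

  0-simplices (6): [1], [2], [3], [4], [5], [6]
  1-simplices (5): [1,3], [1,4], [2,3], [2,6], [4,6]

Hence C_0 ≅ Z^6, C_1 ≅ Z^5.

The boundary map ∂_1: C_1 → C_0 sends each edge [p,q] (with p < q) to q − p. For instance
  ∂[1,4] = [4] − [1].
The resulting 6×5 matrix has rank 4, and its Smith normal form has invariant factors (1,1,1,1).

Computing H_k = (kernel of ∂_k) / (image of ∂_{k+1}):

  H_0: rank C_0 − rank ∂_1 = 6 − 4 = 2, and the invariant factors of ∂_1 are all 1, so H_0 ≅ Z^2.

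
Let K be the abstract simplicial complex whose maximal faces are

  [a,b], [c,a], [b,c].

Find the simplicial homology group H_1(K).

Fix the vertex order a < b < c and write every simplex with vertices in increasing order. Then dim K = 1 and the simplices of K are:

  0-simplices (3): a, b, c
  1-simplices (3): ab, ac, bc

so the chain groups are C_0 ≅ Z^3, C_1 ≅ Z^3.

The boundary map ∂_1: C_1 → C_0 maps an edge to its endpoints' difference, ∂[p,q] = q − p. For instance
  ∂ab = b − a.
The 3×3 boundary matrix has rank 2 and Smith normal form diag(1,1).

Now H_k = ker ∂_k / im ∂_{k+1}, so:

  H_1: rank ker ∂_1 − rank ∂_2 = (3 − 2) − 0 = 1, and there is no ∂_2, so H_1 = Z.

H_1 ≅ Z.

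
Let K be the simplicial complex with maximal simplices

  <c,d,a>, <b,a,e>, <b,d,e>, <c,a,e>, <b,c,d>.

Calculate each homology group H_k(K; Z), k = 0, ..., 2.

H_0 = Z,  H_1 = Z,  H_2 = 0.

K has 5 vertices, 10 edges, 5 triangles.
rank ∂_0 = 0, rank ∂_1 = 4 ⇒ b_0 = 5 − 0 − 4 = 1; all invariant factors of ∂_1 are 1 so no torsion. So H_0 ≅ Z.
rank ∂_1 = 4, rank ∂_2 = 5 ⇒ b_1 = 10 − 4 − 5 = 1; all invariant factors of ∂_2 are 1 so no torsion. So H_1 ≅ Z.
rank ∂_2 = 5, rank ∂_3 = 0 ⇒ b_2 = 5 − 5 − 0 = 0. So H_2 ≅ 0.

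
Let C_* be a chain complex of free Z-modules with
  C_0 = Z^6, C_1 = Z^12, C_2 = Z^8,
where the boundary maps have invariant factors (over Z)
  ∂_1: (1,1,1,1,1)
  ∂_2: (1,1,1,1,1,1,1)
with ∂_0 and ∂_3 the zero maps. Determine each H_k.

H_0 ≅ Z,  H_1 = 0,  H_2 ≅ Z.

H_0: b_0 = 6 − 0 − 5 = 1; torsion from ∂_1 factors > 1: none. So H_0 ≅ Z.
H_1: b_1 = 12 − 5 − 7 = 0; torsion from ∂_2 factors > 1: none. So H_1 ≅ 0.
H_2: b_2 = 8 − 7 − 0 = 1; torsion from ∂_3 factors > 1: none. So H_2 ≅ Z.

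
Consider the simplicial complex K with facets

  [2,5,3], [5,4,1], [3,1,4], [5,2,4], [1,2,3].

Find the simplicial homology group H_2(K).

Order the vertices as 1 < 2 < 3 < 4 < 5. Listing each simplex with vertices in this order, K has dimension 2 with simplices:

  0-simplices (5): [1], [2], [3], [4], [5]
  1-simplices (10): [1,2], [1,3], [1,4], [1,5], [2,3], [2,4], [2,5], [3,4], [3,5], [4,5]
  2-simplices (5): [1,2,3], [1,3,4], [1,4,5], [2,3,5], [2,4,5]

so the chain groups are C_0 ≅ Z^5, C_1 ≅ Z^10, C_2 ≅ Z^5.

The boundary map ∂_1: C_1 → C_0 sends each edge [p,q] (with p < q) to q − p. For instance
  ∂[1,2] = [2] − [1].
As a 5×10 matrix over Z this has rank 4, with invariant factors (1,1,1,1).

Boundary ∂_2: C_2 → C_1 acts by ∂[p,q,r] = [q,r] − [p,r] + [p,q]. For instance
  ∂[2,3,5] = [3,5] − [2,5] + [2,3],
  ∂[1,2,3] = [2,3] − [1,3] + [1,2].
This gives a 10×5 integer matrix of rank 5; reducing to Smith normal form yields diagonal entries (1,1,1,1,1).

Reading off H_k = ker ∂_k / im ∂_{k+1}:

  H_2: rank ker ∂_2 − rank ∂_3 = (5 − 5) − 0 = 0, and there is no ∂_3, so H_2 = 0.

H_2 = 0.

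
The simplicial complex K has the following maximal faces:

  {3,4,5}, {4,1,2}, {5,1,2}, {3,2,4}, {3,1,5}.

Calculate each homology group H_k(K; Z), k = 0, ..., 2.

We work with the vertex ordering 1 < 2 < 3 < 4 < 5. The simplices of K, each written with vertices in increasing order, are:

  0-simplices (5): [1], [2], [3], [4], [5]
  1-simplices (10): [1,2], [1,3], [1,4], [1,5], [2,3], [2,4], [2,5], [3,4], [3,5], [4,5]
  2-simplices (5): [1,2,4], [1,2,5], [1,3,5], [2,3,4], [3,4,5]

Hence C_0 ≅ Z^5, C_1 ≅ Z^10, C_2 ≅ Z^5.

Boundary ∂_1: C_1 → C_0 is given by ∂[p,q] = [q] − [p].
The 5×10 boundary matrix has rank 4 and Smith normal form diag(1,1,1,1).

∂_2: C_2 → C_1 maps a triangle to the signed sum of its edges. For instance
  ∂[1,2,5] = [2,5] − [1,5] + [1,2],
  ∂[1,2,4] = [2,4] − [1,4] + [1,2].
The resulting 10×5 matrix has rank 5, and its Smith normal form has invariant factors (1,1,1,1,1).

From H_k ≅ ker(∂_k) / im(∂_{k+1}) we obtain:

  H_0: rank C_0 − rank ∂_1 = 5 − 4 = 1, and the invariant factors of ∂_1 are all 1, so H_0 ≅ Z.
  H_1: rank ker ∂_1 − rank ∂_2 = (10 − 4) − 5 = 1, and the invariant factors of ∂_2 are all 1, so H_1 ≅ Z.
  H_2: rank ker ∂_2 − rank ∂_3 = (5 − 5) − 0 = 0, and there is no ∂_3, so H_2 ≅ 0.

H_0 = Z,  H_1 = Z,  H_2 = 0.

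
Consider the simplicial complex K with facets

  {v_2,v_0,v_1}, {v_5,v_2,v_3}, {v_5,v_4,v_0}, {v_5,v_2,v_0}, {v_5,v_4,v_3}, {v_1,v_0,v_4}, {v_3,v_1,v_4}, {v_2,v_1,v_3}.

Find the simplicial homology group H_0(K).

K has 6 vertices, 12 edges, 8 triangles.
rank ∂_0 = 0, rank ∂_1 = 5 ⇒ b_0 = 6 − 0 − 5 = 1; all invariant factors of ∂_1 are 1 so no torsion. So H_0 ≅ Z.

H_0 ≅ Z.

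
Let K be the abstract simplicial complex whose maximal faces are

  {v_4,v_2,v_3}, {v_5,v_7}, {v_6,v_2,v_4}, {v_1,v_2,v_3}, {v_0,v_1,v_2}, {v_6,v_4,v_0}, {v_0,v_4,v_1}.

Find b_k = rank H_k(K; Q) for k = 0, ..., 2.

Take the total order v_0 < v_1 < v_2 < v_3 < v_4 < v_5 < v_6 < v_7 on the vertex set. Then K (dimension 2) consists of the simplices:

  0-simplices (8): [v_0], [v_1], [v_2], [v_3], [v_4], [v_5], [v_6], [v_7]
  1-simplices (13): [v_0,v_1], [v_0,v_2], [v_0,v_4], [v_0,v_6], [v_1,v_2], [v_1,v_3], [v_1,v_4], [v_2,v_3], [v_2,v_4], [v_2,v_6], [v_3,v_4], [v_4,v_6], [v_5,v_7]
  2-simplices (6): [v_0,v_1,v_2], [v_0,v_1,v_4], [v_0,v_4,v_6], [v_1,v_2,v_3], [v_2,v_3,v_4], [v_2,v_4,v_6]

so the chain groups are C_0 ≅ Z^8, C_1 ≅ Z^13, C_2 ≅ Z^6.

The boundary map ∂_1: C_1 → C_0 maps an edge to its endpoints' difference, ∂[p,q] = q − p. For instance
  ∂[v_1,v_4] = [v_4] − [v_1].
The 8×13 boundary matrix has rank 6 and Smith normal form diag(1,1,1,1,1,1).

∂_2: C_2 → C_1 sends each 2-simplex [p,q,r] to [q,r] − [p,r] + [p,q]. For instance
  ∂[v_2,v_3,v_4] = [v_3,v_4] − [v_2,v_4] + [v_2,v_3],
  ∂[v_0,v_1,v_2] = [v_1,v_2] − [v_0,v_2] + [v_0,v_1].
The 13×6 boundary matrix has rank 6 and Smith normal form diag(1,1,1,1,1,1).

Now H_k = ker ∂_k / im ∂_{k+1}, so:

  H_0: rank C_0 − rank ∂_1 = 8 − 6 = 2, and the invariant factors of ∂_1 are all 1, so H_0 = Z^2.
  H_1: rank ker ∂_1 − rank ∂_2 = (13 − 6) − 6 = 1, and the invariant factors of ∂_2 are all 1, so H_1 = Z.
  H_2: rank ker ∂_2 − rank ∂_3 = (6 − 6) − 0 = 0, and there is no ∂_3, so H_2 = 0.

As a check, the Euler characteristic is 8 − 13 + 6 = 1, which agrees with 2 − 1 + 0 = 1.
(K is a triangulation of the disjoint union of the 1-simplex and the cylinder S^1 x I.)

Hence the Betti numbers are b_0 = 2, b_1 = 1, b_2 = 0.

b_0 = 2, b_1 = 1, b_2 = 0.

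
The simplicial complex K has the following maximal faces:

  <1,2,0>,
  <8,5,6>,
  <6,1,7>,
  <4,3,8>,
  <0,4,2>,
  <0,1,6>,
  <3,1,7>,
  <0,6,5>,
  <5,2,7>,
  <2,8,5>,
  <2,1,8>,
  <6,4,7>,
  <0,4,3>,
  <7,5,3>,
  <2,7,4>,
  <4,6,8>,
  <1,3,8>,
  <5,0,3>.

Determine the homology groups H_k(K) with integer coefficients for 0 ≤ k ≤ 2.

Order the vertices as 0 < 1 < 2 < 3 < 4 < 5 < 6 < 7 < 8. Listing each simplex with vertices in this order, K has dimension 2 with simplices:

  0-simplices (9): [0], [1], [2], [3], [4], [5], [6], [7], [8]
  1-simplices (27): (27 of them)
  2-simplices (18): [0,1,2], [0,1,6], [0,2,4], [0,3,4], [0,3,5], [0,5,6], [1,2,8], [1,3,7], [1,3,8], [1,6,7], [2,4,7], [2,5,7], [2,5,8], [3,4,8], [3,5,7], [4,6,7], [4,6,8], [5,6,8]

Hence C_0 ≅ Z^9, C_1 ≅ Z^27, C_2 ≅ Z^18.

∂_1: C_1 → C_0 maps an edge to its endpoints' difference, ∂[p,q] = q − p. For instance
  ∂[4,6] = [6] − [4].
The resulting 9×27 matrix has rank 8, and its Smith normal form has invariant factors (1,1,1,1,1,1,1,1).

∂_2: C_2 → C_1 sends each 2-simplex [p,q,r] to [q,r] − [p,r] + [p,q]. For instance
  ∂[5,6,8] = [6,8] − [5,8] + [5,6],
  ∂[4,6,7] = [6,7] − [4,7] + [4,6].
As a 27×18 matrix over Z this has rank 17, with invariant factors (1,1,1,1,1,1,1,1,1,1,1,1,1,1,1,1,1).

From H_k ≅ ker(∂_k) / im(∂_{k+1}) we obtain:

  H_0: rank C_0 − rank ∂_1 = 9 − 8 = 1, and the invariant factors of ∂_1 are all 1, so H_0 = Z.
  H_1: rank ker ∂_1 − rank ∂_2 = (27 − 8) − 17 = 2, and the invariant factors of ∂_2 are all 1, so H_1 = Z^2.
  H_2: rank ker ∂_2 − rank ∂_3 = (18 − 17) − 0 = 1, and there is no ∂_3, so H_2 = Z.

As a check, the Euler characteristic is 9 − 27 + 18 = 0, which agrees with 1 − 2 + 1 = 0.
(K is a triangulation of the torus T^2.)

H_0 = Z,  H_1 = Z^2,  H_2 = Z.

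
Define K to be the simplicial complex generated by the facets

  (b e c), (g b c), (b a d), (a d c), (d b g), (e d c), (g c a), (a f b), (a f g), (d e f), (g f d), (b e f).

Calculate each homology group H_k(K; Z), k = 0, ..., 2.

Order the vertices as a < b < c < d < e < f < g. Listing each simplex with vertices in this order, K has dimension 2 with simplices:

  0-simplices (7): a, b, c, d, e, f, g
  1-simplices (18): ab, ac, ad, af, ag, bc, bd, be, bf, bg, cd, ce, cg, de, df, dg, ef, fg
  2-simplices (12): abd, abf, acd, acg, afg, bce, bcg, bdg, bef, cde, def, dfg

giving chain groups C_0 ≅ Z^7, C_1 ≅ Z^18, C_2 ≅ Z^12.

∂_1: C_1 → C_0 is given by ∂[p,q] = [q] − [p]. For instance
  ∂ag = g − a.
The resulting 7×18 matrix has rank 6, and its Smith normal form has invariant factors (1,1,1,1,1,1).

∂_2: C_2 → C_1 acts by ∂[p,q,r] = [q,r] − [p,r] + [p,q]. For instance
  ∂dfg = fg − dg + df,
  ∂def = ef − df + de.
The resulting 18×12 matrix has rank 12, and its Smith normal form has invariant factors (1,1,1,1,1,1,1,1,1,1,1,2).

Computing H_k = (kernel of ∂_k) / (image of ∂_{k+1}):

  H_0: rank C_0 − rank ∂_1 = 7 − 6 = 1, and the invariant factors of ∂_1 are all 1, so H_0 ≅ Z.
  H_1: rank ker ∂_1 − rank ∂_2 = (18 − 6) − 12 = 0, and ∂_2 has invariant factor 2 > 1, so H_1 ≅ Z/2Z.
  H_2: rank ker ∂_2 − rank ∂_3 = (12 − 12) − 0 = 0, and there is no ∂_3, so H_2 ≅ 0.

(K is a triangulation of the real projective plane RP^2.)

H_0 = Z,  H_1 = Z/2Z,  H_2 = 0.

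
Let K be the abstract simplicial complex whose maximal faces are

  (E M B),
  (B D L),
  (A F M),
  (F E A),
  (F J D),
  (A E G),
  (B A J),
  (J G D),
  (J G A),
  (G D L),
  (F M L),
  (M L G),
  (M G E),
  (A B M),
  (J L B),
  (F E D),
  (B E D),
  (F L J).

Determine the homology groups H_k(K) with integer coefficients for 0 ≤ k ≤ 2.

Order the vertices as A < B < D < E < F < G < J < L < M. Listing each simplex with vertices in this order, K has dimension 2 with simplices:

  0-simplices (9): A, B, D, E, F, G, J, L, M
  1-simplices (27): AB, AE, AF, AG, AJ, AM, BD, BE, BJ, BL, BM, DE, DF, DG, DJ, DL, EF, EG, EM, FJ, FL, FM, GJ, GL, GM, JL, LM
  2-simplices (18): ABJ, ABM, AEF, AEG, AFM, AGJ, BDE, BDL, BEM, BJL, DEF, DFJ, DGJ, DGL, EGM, FJL, FLM, GLM

so the chain groups are C_0 ≅ Z^9, C_1 ≅ Z^27, C_2 ≅ Z^18.

The boundary map ∂_1: C_1 → C_0 is given by ∂[p,q] = [q] − [p]. For instance
  ∂AE = E − A.
This gives a 9×27 integer matrix of rank 8; reducing to Smith normal form yields diagonal entries (1,1,1,1,1,1,1,1).

The boundary map ∂_2: C_2 → C_1 acts by ∂[p,q,r] = [q,r] − [p,r] + [p,q]. For instance
  ∂ABM = BM − AM + AB,
  ∂AGJ = GJ − AJ + AG.
The 27×18 boundary matrix has rank 18 and Smith normal form diag(1,1,1,1,1,1,1,1,1,1,1,1,1,1,1,1,1,2).

From H_k ≅ ker(∂_k) / im(∂_{k+1}) we obtain:

  H_0: rank C_0 − rank ∂_1 = 9 − 8 = 1, and the invariant factors of ∂_1 are all 1, so H_0 ≅ Z.
  H_1: rank ker ∂_1 − rank ∂_2 = (27 − 8) − 18 = 1, and ∂_2 has invariant factor 2 > 1, so H_1 ≅ Z ⊕ Z/2Z.
  H_2: rank ker ∂_2 − rank ∂_3 = (18 − 18) − 0 = 0, and there is no ∂_3, so H_2 ≅ 0.

As a check, the Euler characteristic is 9 − 27 + 18 = 0, which agrees with 1 − 1 + 0 = 0.
(K is a triangulation of the Klein bottle.)

H_0 ≅ Z,  H_1 ≅ Z ⊕ Z/2Z,  H_2 = 0.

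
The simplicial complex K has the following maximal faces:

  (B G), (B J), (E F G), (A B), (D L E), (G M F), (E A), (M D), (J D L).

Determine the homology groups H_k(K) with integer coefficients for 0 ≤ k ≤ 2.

H_0 ≅ Z,  H_1 ≅ Z^3,  H_2 = 0.

Order the vertices as A < B < D < E < F < G < J < L < M. Listing each simplex with vertices in this order, K has dimension 2 with simplices:

  0-simplices (9): A, B, D, E, F, G, J, L, M
  1-simplices (15): AB, AE, BG, BJ, DE, DJ, DL, DM, EF, EG, EL, FG, FM, GM, JL
  2-simplices (4): DEL, DJL, EFG, FGM

so the chain groups are C_0 ≅ Z^9, C_1 ≅ Z^15, C_2 ≅ Z^4.

∂_1: C_1 → C_0 sends each edge [p,q] (with p < q) to q − p.
The 9×15 boundary matrix has rank 8 and Smith normal form diag(1,1,1,1,1,1,1,1).

Boundary ∂_2: C_2 → C_1 maps a triangle to the signed sum of its edges. For instance
  ∂DJL = JL − DL + DJ,
  ∂FGM = GM − FM + FG.
The 15×4 boundary matrix has rank 4 and Smith normal form diag(1,1,1,1).

Computing H_k = (kernel of ∂_k) / (image of ∂_{k+1}):

  H_0: rank C_0 − rank ∂_1 = 9 − 8 = 1, and the invariant factors of ∂_1 are all 1, so H_0 = Z.
  H_1: rank ker ∂_1 − rank ∂_2 = (15 − 8) − 4 = 3, and the invariant factors of ∂_2 are all 1, so H_1 = Z^3.
  H_2: rank ker ∂_2 − rank ∂_3 = (4 − 4) − 0 = 0, and there is no ∂_3, so H_2 = 0.

As a check, the Euler characteristic is 9 − 15 + 4 = -2, which agrees with 1 − 3 + 0 = -2.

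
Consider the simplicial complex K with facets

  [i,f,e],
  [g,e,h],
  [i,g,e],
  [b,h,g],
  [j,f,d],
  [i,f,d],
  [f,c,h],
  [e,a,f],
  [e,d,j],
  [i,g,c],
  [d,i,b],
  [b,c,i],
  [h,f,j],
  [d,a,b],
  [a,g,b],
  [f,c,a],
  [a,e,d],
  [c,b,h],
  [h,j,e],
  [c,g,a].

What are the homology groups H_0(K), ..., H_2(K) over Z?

We work with the vertex ordering a < b < c < d < e < f < g < h < i < j. The simplices of K, each written with vertices in increasing order, are:

  0-simplices (10): a, b, c, d, e, f, g, h, i, j
  1-simplices (30): ab, ac, ad, ae, af, ag, bc, bd, bg, bh, bi, cf, cg, ch, ci, de, df, di, dj, ef, eg, eh, ei, ej, fh, fi, fj, gh, gi, hj
  2-simplices (20): abd, abg, acf, acg, ade, aef, bch, bci, bdi, bgh, cfh, cgi, dej, dfi, dfj, efi, egh, egi, ehj, fhj

Hence C_0 ≅ Z^10, C_1 ≅ Z^30, C_2 ≅ Z^20.

The boundary map ∂_1: C_1 → C_0 maps an edge to its endpoints' difference, ∂[p,q] = q − p. For instance
  ∂bi = i − b.
The resulting 10×30 matrix has rank 9, and its Smith normal form has invariant factors (1,1,1,1,1,1,1,1,1).

The boundary map ∂_2: C_2 → C_1 maps a triangle to the signed sum of its edges. For instance
  ∂cgi = gi − ci + cg,
  ∂cfh = fh − ch + cf.
As a 30×20 matrix over Z this has rank 20, with invariant factors (1,1,1,1,1,1,1,1,1,1,1,1,1,1,1,1,1,1,1,2).

Now H_k = ker ∂_k / im ∂_{k+1}, so:

  H_0: rank C_0 − rank ∂_1 = 10 − 9 = 1, and the invariant factors of ∂_1 are all 1, so H_0 ≅ Z.
  H_1: rank ker ∂_1 − rank ∂_2 = (30 − 9) − 20 = 1, and ∂_2 has invariant factor 2 > 1, so H_1 ≅ Z ⊕ Z/2Z.
  H_2: rank ker ∂_2 − rank ∂_3 = (20 − 20) − 0 = 0, and there is no ∂_3, so H_2 ≅ 0.

(K is a triangulation of the Klein bottle.)

H_0 = Z,  H_1 = Z ⊕ Z/2Z,  H_2 = 0.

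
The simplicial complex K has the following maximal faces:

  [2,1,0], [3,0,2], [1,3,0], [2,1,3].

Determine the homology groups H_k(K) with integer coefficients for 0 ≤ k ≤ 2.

Order the vertices as 0 < 1 < 2 < 3. Listing each simplex with vertices in this order, K has dimension 2 with simplices:

  0-simplices (4): [0], [1], [2], [3]
  1-simplices (6): [0,1], [0,2], [0,3], [1,2], [1,3], [2,3]
  2-simplices (4): [0,1,2], [0,1,3], [0,2,3], [1,2,3]

Hence C_0 ≅ Z^4, C_1 ≅ Z^6, C_2 ≅ Z^4.

Boundary ∂_1: C_1 → C_0 maps an edge to its endpoints' difference, ∂[p,q] = q − p. For instance
  ∂[0,1] = [1] − [0].
As a 4×6 matrix over Z this has rank 3, with invariant factors (1,1,1).

Boundary ∂_2: C_2 → C_1 maps a triangle to the signed sum of its edges. For instance
  ∂[0,1,2] = [1,2] − [0,2] + [0,1],
  ∂[0,1,3] = [1,3] − [0,3] + [0,1].
This gives a 6×4 integer matrix of rank 3; reducing to Smith normal form yields diagonal entries (1,1,1).

Now H_k = ker ∂_k / im ∂_{k+1}, so:

  H_0: rank C_0 − rank ∂_1 = 4 − 3 = 1, and the invariant factors of ∂_1 are all 1, so H_0 = Z.
  H_1: rank ker ∂_1 − rank ∂_2 = (6 − 3) − 3 = 0, and the invariant factors of ∂_2 are all 1, so H_1 = 0.
  H_2: rank ker ∂_2 − rank ∂_3 = (4 − 3) − 0 = 1, and there is no ∂_3, so H_2 = Z.

As a check, the Euler characteristic is 4 − 6 + 4 = 2, which agrees with 1 − 0 + 1 = 2.
(K is a triangulation of the 2-sphere S^2.)

H_0 ≅ Z,  H_1 = 0,  H_2 ≅ Z.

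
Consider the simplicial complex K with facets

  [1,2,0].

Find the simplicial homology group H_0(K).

Fix the vertex order 0 < 1 < 2 and write every simplex with vertices in increasing order. Then dim K = 2 and the simplices of K are:

  0-simplices (3): [0], [1], [2]
  1-simplices (3): [0,1], [0,2], [1,2]
  2-simplices (1): [0,1,2]

Hence C_0 ≅ Z^3, C_1 ≅ Z^3, C_2 ≅ Z^1.

∂_1: C_1 → C_0 is given by ∂[p,q] = [q] − [p].
This gives a 3×3 integer matrix of rank 2; reducing to Smith normal form yields diagonal entries (1,1).

∂_2: C_2 → C_1 acts by ∂[p,q,r] = [q,r] − [p,r] + [p,q]. For instance
  ∂[0,1,2] = [1,2] − [0,2] + [0,1].
This gives a 3×1 integer matrix of rank 1; reducing to Smith normal form yields diagonal entries (1).

Reading off H_k = ker ∂_k / im ∂_{k+1}:

  H_0: rank C_0 − rank ∂_1 = 3 − 2 = 1, and the invariant factors of ∂_1 are all 1, so H_0 ≅ Z.

(K is a triangulation of the 2-simplex.)

H_0 ≅ Z.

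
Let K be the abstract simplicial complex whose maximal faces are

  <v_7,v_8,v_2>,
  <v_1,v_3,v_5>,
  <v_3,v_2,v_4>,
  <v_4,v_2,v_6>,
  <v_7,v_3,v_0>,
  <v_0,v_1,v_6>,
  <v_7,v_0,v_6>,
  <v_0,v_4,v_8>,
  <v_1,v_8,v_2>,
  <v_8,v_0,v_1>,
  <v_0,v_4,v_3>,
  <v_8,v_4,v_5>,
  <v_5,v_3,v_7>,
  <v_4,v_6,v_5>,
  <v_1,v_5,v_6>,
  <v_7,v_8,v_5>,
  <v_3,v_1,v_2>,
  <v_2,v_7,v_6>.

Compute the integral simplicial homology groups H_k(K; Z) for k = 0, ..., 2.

H_0 ≅ Z,  H_1 ≅ Z^2,  H_2 ≅ Z.

Take the total order v_0 < v_1 < v_2 < v_3 < v_4 < v_5 < v_6 < v_7 < v_8 on the vertex set. Then K (dimension 2) consists of the simplices:

  0-simplices (9): [v_0], [v_1], [v_2], [v_3], [v_4], [v_5], [v_6], [v_7], [v_8]
  1-simplices (27): (27 of them)
  2-simplices (18): (18 of them)

giving chain groups C_0 ≅ Z^9, C_1 ≅ Z^27, C_2 ≅ Z^18.

Boundary ∂_1: C_1 → C_0 sends each edge [p,q] (with p < q) to q − p. For instance
  ∂[v_0,v_6] = [v_6] − [v_0].
The resulting 9×27 matrix has rank 8, and its Smith normal form has invariant factors (1,1,1,1,1,1,1,1).

∂_2: C_2 → C_1 sends each 2-simplex [p,q,r] to [q,r] − [p,r] + [p,q]. For instance
  ∂[v_2,v_7,v_8] = [v_7,v_8] − [v_2,v_8] + [v_2,v_7],
  ∂[v_4,v_5,v_6] = [v_5,v_6] − [v_4,v_6] + [v_4,v_5].
This gives a 27×18 integer matrix of rank 17; reducing to Smith normal form yields diagonal entries (1,1,1,1,1,1,1,1,1,1,1,1,1,1,1,1,1).

Reading off H_k = ker ∂_k / im ∂_{k+1}:

  H_0: rank C_0 − rank ∂_1 = 9 − 8 = 1, and the invariant factors of ∂_1 are all 1, so H_0 ≅ Z.
  H_1: rank ker ∂_1 − rank ∂_2 = (27 − 8) − 17 = 2, and the invariant factors of ∂_2 are all 1, so H_1 ≅ Z^2.
  H_2: rank ker ∂_2 − rank ∂_3 = (18 − 17) − 0 = 1, and there is no ∂_3, so H_2 ≅ Z.

As a check, the Euler characteristic is 9 − 27 + 18 = 0, which agrees with 1 − 2 + 1 = 0.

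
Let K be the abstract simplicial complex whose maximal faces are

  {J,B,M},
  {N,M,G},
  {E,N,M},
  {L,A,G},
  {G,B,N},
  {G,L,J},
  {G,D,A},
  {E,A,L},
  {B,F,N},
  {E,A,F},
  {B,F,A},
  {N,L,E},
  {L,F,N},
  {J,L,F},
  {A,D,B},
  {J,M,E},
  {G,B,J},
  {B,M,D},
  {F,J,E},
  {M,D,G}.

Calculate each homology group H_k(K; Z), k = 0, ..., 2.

H_0 = Z,  H_1 = Z ⊕ Z/2Z,  H_2 = 0.

Order the vertices as A < B < D < E < F < G < J < L < M < N. Listing each simplex with vertices in this order, K has dimension 2 with simplices:

  0-simplices (10): A, B, D, E, F, G, J, L, M, N
  1-simplices (30): AB, AD, AE, AF, AG, AL, BD, BF, BG, BJ, BM, BN, DG, DM, EF, EJ, EL, EM, EN, FJ, FL, FN, GJ, GL, GM, GN, JL, JM, LN, MN
  2-simplices (20): ABD, ABF, ADG, AEF, AEL, AGL, BDM, BFN, BGJ, BGN, BJM, DGM, EFJ, EJM, ELN, EMN, FJL, FLN, GJL, GMN

giving chain groups C_0 ≅ Z^10, C_1 ≅ Z^30, C_2 ≅ Z^20.

Boundary ∂_1: C_1 → C_0 sends each edge [p,q] (with p < q) to q − p. For instance
  ∂BF = F − B.
This gives a 10×30 integer matrix of rank 9; reducing to Smith normal form yields diagonal entries (1,1,1,1,1,1,1,1,1).

The boundary map ∂_2: C_2 → C_1 acts by ∂[p,q,r] = [q,r] − [p,r] + [p,q]. For instance
  ∂EFJ = FJ − EJ + EF,
  ∂ADG = DG − AG + AD.
As a 30×20 matrix over Z this has rank 20, with invariant factors (1,1,1,1,1,1,1,1,1,1,1,1,1,1,1,1,1,1,1,2).

From H_k ≅ ker(∂_k) / im(∂_{k+1}) we obtain:

  H_0: rank C_0 − rank ∂_1 = 10 − 9 = 1, and the invariant factors of ∂_1 are all 1, so H_0 ≅ Z.
  H_1: rank ker ∂_1 − rank ∂_2 = (30 − 9) − 20 = 1, and ∂_2 has invariant factor 2 > 1, so H_1 ≅ Z ⊕ Z/2Z.
  H_2: rank ker ∂_2 − rank ∂_3 = (20 − 20) − 0 = 0, and there is no ∂_3, so H_2 ≅ 0.

As a check, the Euler characteristic is 10 − 30 + 20 = 0, which agrees with 1 − 1 + 0 = 0.
(K is a triangulation of the Klein bottle.)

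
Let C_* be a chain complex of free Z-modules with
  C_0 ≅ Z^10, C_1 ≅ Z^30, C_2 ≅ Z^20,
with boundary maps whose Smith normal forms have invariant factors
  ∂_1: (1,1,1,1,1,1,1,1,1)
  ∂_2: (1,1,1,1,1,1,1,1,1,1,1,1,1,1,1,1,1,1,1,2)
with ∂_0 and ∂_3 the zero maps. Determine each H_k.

H_0 = Z,  H_1 = Z ⊕ Z/2,  H_2 = 0.

H_0: b_0 = 10 − 0 − 9 = 1; torsion from ∂_1 factors > 1: none. So H_0 = Z.
H_1: b_1 = 30 − 9 − 20 = 1; torsion from ∂_2 factors > 1: [2]. So H_1 = Z ⊕ Z/2.
H_2: b_2 = 20 − 20 − 0 = 0; torsion from ∂_3 factors > 1: none. So H_2 = 0.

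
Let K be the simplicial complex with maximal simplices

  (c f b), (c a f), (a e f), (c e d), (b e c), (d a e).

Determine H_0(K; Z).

Take the total order a < b < c < d < e < f on the vertex set. Then K (dimension 2) consists of the simplices:

  0-simplices (6): a, b, c, d, e, f
  1-simplices (12): ac, ad, ae, af, bc, be, bf, cd, ce, cf, de, ef
  2-simplices (6): acf, ade, aef, bce, bcf, cde

so the chain groups are C_0 ≅ Z^6, C_1 ≅ Z^12, C_2 ≅ Z^6.

Boundary ∂_1: C_1 → C_0 is given by ∂[p,q] = [q] − [p]. For instance
  ∂bc = c − b.
As a 6×12 matrix over Z this has rank 5, with invariant factors (1,1,1,1,1).

Boundary ∂_2: C_2 → C_1 sends each 2-simplex [p,q,r] to [q,r] − [p,r] + [p,q]. For instance
  ∂bcf = cf − bf + bc,
  ∂bce = ce − be + bc.
As a 12×6 matrix over Z this has rank 6, with invariant factors (1,1,1,1,1,1).

Computing H_k = (kernel of ∂_k) / (image of ∂_{k+1}):

  H_0: rank C_0 − rank ∂_1 = 6 − 5 = 1, and the invariant factors of ∂_1 are all 1, so H_0 ≅ Z.

(K is a triangulation of the cylinder S^1 x I.)

H_0 ≅ Z.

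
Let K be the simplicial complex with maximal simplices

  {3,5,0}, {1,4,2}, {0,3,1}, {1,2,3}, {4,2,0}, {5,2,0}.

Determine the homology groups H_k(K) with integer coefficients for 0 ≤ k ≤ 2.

H_0 = Z,  H_1 = Z,  H_2 = 0.

Take the total order 0 < 1 < 2 < 3 < 4 < 5 on the vertex set. Then K (dimension 2) consists of the simplices:

  0-simplices (6): [0], [1], [2], [3], [4], [5]
  1-simplices (12): [0,1], [0,2], [0,3], [0,4], [0,5], [1,2], [1,3], [1,4], [2,3], [2,4], [2,5], [3,5]
  2-simplices (6): [0,1,3], [0,2,4], [0,2,5], [0,3,5], [1,2,3], [1,2,4]

Hence C_0 ≅ Z^6, C_1 ≅ Z^12, C_2 ≅ Z^6.

Boundary ∂_1: C_1 → C_0 sends each edge [p,q] (with p < q) to q − p. For instance
  ∂[1,4] = [4] − [1].
The resulting 6×12 matrix has rank 5, and its Smith normal form has invariant factors (1,1,1,1,1).

The boundary map ∂_2: C_2 → C_1 sends each 2-simplex [p,q,r] to [q,r] − [p,r] + [p,q]. For instance
  ∂[1,2,3] = [2,3] − [1,3] + [1,2],
  ∂[0,2,5] = [2,5] − [0,5] + [0,2].
The resulting 12×6 matrix has rank 6, and its Smith normal form has invariant factors (1,1,1,1,1,1).

Computing H_k = (kernel of ∂_k) / (image of ∂_{k+1}):

  H_0: rank C_0 − rank ∂_1 = 6 − 5 = 1, and the invariant factors of ∂_1 are all 1, so H_0 = Z.
  H_1: rank ker ∂_1 − rank ∂_2 = (12 − 5) − 6 = 1, and the invariant factors of ∂_2 are all 1, so H_1 = Z.
  H_2: rank ker ∂_2 − rank ∂_3 = (6 − 6) − 0 = 0, and there is no ∂_3, so H_2 = 0.

As a check, the Euler characteristic is 6 − 12 + 6 = 0, which agrees with 1 − 1 + 0 = 0.
(K is a triangulation of the cylinder S^1 x I.)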